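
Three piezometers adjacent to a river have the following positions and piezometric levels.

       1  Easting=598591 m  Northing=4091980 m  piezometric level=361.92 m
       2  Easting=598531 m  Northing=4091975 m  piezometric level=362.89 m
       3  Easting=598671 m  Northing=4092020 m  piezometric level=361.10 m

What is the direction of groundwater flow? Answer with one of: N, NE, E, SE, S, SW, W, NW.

Differences from 1: to 2 (Δx, Δy, Δh) = (-60, -5, +0.97); to 3 = (80, 40, -0.82).
Determinant of the coordinate differences = (-60)·40 − 80·(-5) = -2000.
∂h/∂x = [(+0.97)·40 − (-0.82)·(-5)] / -2000 = -0.01735
∂h/∂y = [(-60)·(-0.82) − 80·(+0.97)] / -2000 = +0.01420
Flow = −∇h = (+0.01735 east, -0.01420 north), which points southeast.

SE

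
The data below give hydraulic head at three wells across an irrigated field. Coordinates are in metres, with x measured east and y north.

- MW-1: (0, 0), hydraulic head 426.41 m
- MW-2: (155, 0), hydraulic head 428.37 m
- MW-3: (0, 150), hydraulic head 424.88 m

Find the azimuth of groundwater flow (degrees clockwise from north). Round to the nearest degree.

309°

∂h/∂x = (428.37 − 426.41) / (155 − 0) = +0.01265
∂h/∂y = (424.88 − 426.41) / (150 − 0) = -0.01020
Flow direction (−∇h) has components (-0.01265 E, +0.01020 N).
Azimuth = atan2(E, N) = atan2(-0.01265, +0.01020) = 308.9° ≈ 309°.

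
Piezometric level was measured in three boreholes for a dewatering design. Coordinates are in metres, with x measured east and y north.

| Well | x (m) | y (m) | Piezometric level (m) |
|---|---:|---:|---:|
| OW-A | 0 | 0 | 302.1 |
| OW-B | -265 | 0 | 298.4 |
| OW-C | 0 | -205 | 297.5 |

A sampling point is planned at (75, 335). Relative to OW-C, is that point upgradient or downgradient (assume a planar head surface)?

upgradient

∂h/∂x = (298.4 − 302.1) / (-265 − 0) = +0.01396
∂h/∂y = (297.5 − 302.1) / (-205 − 0) = +0.02244
Head at (75, 335) = 302.1 + (+0.01396)·(75) + (+0.02244)·(335) = 310.66 m.
That is higher than the 297.5 m at OW-C, so the point is upgradient.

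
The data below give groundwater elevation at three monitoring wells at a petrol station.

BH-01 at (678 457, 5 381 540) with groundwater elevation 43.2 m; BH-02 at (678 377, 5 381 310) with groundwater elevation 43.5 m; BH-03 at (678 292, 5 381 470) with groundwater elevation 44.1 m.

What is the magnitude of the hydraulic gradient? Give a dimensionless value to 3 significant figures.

0.00579

Differences from BH-01: to BH-02 (Δx, Δy, Δh) = (-80, -230, +0.3); to BH-03 = (-165, -70, +0.9).
Determinant of the coordinate differences = (-80)·(-70) − (-165)·(-230) = -32350.
∂h/∂x = [(+0.3)·(-70) − (+0.9)·(-230)] / -32350 = -0.005750
∂h/∂y = [(-80)·(+0.9) − (-165)·(+0.3)] / -32350 = +0.0006955
|∇h| = √(-0.005750² + 0.0006955²) = 0.005792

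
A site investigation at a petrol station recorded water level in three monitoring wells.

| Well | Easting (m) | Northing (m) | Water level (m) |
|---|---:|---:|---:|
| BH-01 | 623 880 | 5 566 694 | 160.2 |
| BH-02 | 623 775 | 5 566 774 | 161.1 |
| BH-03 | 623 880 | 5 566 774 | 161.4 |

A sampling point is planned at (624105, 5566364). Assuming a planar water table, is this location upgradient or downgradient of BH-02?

Taking BH-01 as reference: BH-02−BH-01 = (-105, 80, +0.9); BH-03−BH-01 = (0, 80, +1.2).
Determinant of the coordinate differences = (-105)·80 − 0·80 = -8400.
∂h/∂x = [(+0.9)·80 − (+1.2)·80] / -8400 = +0.002857
∂h/∂y = [(-105)·(+1.2) − 0·(+0.9)] / -8400 = +0.01500
Head at (624105, 5566364) = 160.2 + (+0.002857)·(225) + (+0.01500)·(-330) = 155.89 m.
That is lower than the 161.1 m at BH-02, so the point is downgradient.

downgradient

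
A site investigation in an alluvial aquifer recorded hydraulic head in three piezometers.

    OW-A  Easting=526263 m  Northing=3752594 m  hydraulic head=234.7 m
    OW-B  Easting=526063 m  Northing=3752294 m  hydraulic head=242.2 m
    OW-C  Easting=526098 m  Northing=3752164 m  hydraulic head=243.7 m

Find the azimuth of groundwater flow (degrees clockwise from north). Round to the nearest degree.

Differences from OW-A: to OW-B (Δx, Δy, Δh) = (-200, -300, +7.5); to OW-C = (-165, -430, +9.0).
Determinant of the coordinate differences = (-200)·(-430) − (-165)·(-300) = 36500.
∂h/∂x = [(+7.5)·(-430) − (+9.0)·(-300)] / 36500 = -0.01438
∂h/∂y = [(-200)·(+9.0) − (-165)·(+7.5)] / 36500 = -0.01541
Flow direction (−∇h) has components (+0.01438 E, +0.01541 N).
Azimuth = atan2(E, N) = atan2(+0.01438, +0.01541) = 43.0° ≈ 043°.

043°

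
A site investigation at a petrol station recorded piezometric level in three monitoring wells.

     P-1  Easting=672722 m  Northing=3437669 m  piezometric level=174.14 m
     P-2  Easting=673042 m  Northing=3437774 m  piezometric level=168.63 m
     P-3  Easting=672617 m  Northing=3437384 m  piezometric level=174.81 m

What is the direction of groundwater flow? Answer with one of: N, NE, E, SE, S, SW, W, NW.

Differences from P-1: to P-2 (Δx, Δy, Δh) = (320, 105, -5.51); to P-3 = (-105, -285, +0.67).
Solve a·Δx + b·Δy = Δh: det = 320·(-285) − (-105)·105 = -80175.
∂h/∂x = [(-5.51)·(-285) − (+0.67)·105] / -80175 = -0.01871
∂h/∂y = [320·(+0.67) − (-105)·(-5.51)] / -80175 = +0.004542
Flow = −∇h = (+0.01871 east, -0.004542 north), which points east.

E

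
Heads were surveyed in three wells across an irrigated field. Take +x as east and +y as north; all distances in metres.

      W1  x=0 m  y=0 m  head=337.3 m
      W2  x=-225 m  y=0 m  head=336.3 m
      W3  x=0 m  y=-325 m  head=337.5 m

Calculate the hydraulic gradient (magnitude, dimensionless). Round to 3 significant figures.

∂h/∂x = (336.3 − 337.3) / (-225 − 0) = +0.004444
∂h/∂y = (337.5 − 337.3) / (-325 − 0) = -0.0006154
|∇h| = √(0.004444² + -0.0006154²) = 0.004486

0.00449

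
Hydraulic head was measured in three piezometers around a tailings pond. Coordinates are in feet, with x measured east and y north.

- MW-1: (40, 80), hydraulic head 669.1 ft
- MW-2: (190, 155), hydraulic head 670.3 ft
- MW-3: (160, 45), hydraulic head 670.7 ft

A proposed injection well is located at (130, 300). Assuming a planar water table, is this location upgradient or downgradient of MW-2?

Taking MW-1 as reference: MW-2−MW-1 = (150, 75, +1.2); MW-3−MW-1 = (120, -35, +1.6).
Solve a·Δx + b·Δy = Δh: det = 150·(-35) − 120·75 = -14250.
∂h/∂x = [(+1.2)·(-35) − (+1.6)·75] / -14250 = +0.01137
∂h/∂y = [150·(+1.6) − 120·(+1.2)] / -14250 = -0.006737
Head at (130, 300) = 669.1 + (+0.01137)·(90) + (-0.006737)·(220) = 668.64 ft.
That is lower than the 670.3 ft at MW-2, so the point is downgradient.

downgradient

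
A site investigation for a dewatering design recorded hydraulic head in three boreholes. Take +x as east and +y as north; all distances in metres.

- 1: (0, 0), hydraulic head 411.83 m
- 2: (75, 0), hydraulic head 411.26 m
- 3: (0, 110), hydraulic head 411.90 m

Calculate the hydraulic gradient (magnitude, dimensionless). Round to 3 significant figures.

0.00763

∂h/∂x = (411.26 − 411.83) / (75 − 0) = -0.007600
∂h/∂y = (411.90 − 411.83) / (110 − 0) = +0.0006364
|∇h| = √(-0.007600² + 0.0006364²) = 0.007627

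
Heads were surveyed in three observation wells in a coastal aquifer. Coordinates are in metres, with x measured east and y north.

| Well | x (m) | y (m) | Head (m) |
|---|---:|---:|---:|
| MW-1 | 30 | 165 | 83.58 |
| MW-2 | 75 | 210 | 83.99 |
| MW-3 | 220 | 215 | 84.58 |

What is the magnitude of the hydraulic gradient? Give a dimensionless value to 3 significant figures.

Differences from MW-1: to MW-2 (Δx, Δy, Δh) = (45, 45, +0.41); to MW-3 = (190, 50, +1.00).
Solve a·Δx + b·Δy = Δh: det = 45·50 − 190·45 = -6300.
∂h/∂x = [(+0.41)·50 − (+1.00)·45] / -6300 = +0.003889
∂h/∂y = [45·(+1.00) − 190·(+0.41)] / -6300 = +0.005222
|∇h| = √(0.003889² + 0.005222²) = 0.006511

0.00651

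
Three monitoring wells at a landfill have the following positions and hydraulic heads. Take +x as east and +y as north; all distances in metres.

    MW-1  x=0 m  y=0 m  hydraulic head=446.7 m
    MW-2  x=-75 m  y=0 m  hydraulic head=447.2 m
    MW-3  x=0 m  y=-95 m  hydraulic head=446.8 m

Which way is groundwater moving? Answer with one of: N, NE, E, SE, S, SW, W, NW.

E

∂h/∂x = (447.2 − 446.7) / (-75 − 0) = -0.006667
∂h/∂y = (446.8 − 446.7) / (-95 − 0) = -0.001053
Flow = −∇h = (+0.006667 east, +0.001053 north), which points east.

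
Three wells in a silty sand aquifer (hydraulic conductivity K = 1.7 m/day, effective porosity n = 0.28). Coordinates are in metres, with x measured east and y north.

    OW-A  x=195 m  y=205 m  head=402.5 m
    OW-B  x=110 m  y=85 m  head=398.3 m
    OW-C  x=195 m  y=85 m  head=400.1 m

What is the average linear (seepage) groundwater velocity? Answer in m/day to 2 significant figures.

Taking OW-A as reference: OW-B−OW-A = (-85, -120, -4.2); OW-C−OW-A = (0, -120, -2.4).
Determinant of the coordinate differences = (-85)·(-120) − 0·(-120) = 10200.
∂h/∂x = [(-4.2)·(-120) − (-2.4)·(-120)] / 10200 = +0.02118
∂h/∂y = [(-85)·(-2.4) − 0·(-4.2)] / 10200 = +0.02000
|∇h| = √(0.02118² + 0.02000²) = 0.02913
Seepage velocity v = K·i/n = 1.7 × 0.02913 / 0.28 = 0.1769 m/day.

0.18 m/day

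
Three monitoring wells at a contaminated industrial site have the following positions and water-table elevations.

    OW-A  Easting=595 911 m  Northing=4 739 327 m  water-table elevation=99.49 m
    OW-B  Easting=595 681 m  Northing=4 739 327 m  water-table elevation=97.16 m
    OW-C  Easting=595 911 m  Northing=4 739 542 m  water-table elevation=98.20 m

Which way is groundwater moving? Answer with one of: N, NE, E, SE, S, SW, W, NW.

∂h/∂x = (97.16 − 99.49) / (595681 − 595911) = +0.01013
∂h/∂y = (98.20 − 99.49) / (4739542 − 4739327) = -0.006000
Flow = −∇h = (-0.01013 east, +0.006000 north), which points northwest.

NW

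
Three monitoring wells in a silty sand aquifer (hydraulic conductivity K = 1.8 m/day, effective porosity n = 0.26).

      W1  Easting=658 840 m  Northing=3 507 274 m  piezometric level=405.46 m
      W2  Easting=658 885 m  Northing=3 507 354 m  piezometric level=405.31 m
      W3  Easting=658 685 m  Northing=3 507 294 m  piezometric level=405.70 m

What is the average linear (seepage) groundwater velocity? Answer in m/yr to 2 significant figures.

4.8 m/yr

With h = a·x + b·y + c and W1 as origin, the differences give:
  45·a + 80·b = -0.15
  (-155)·a + 20·b = +0.24
Eliminate b (×20 and ×80, subtract): 13300·a = -22.200 → a = ∂h/∂x = -0.001669
Back-substitute: b = ∂h/∂y = -0.0009361.
|∇h| = √(-0.001669² + -0.0009361²) = 0.001914
Seepage velocity v = K·i/n = 1.8 × 0.001914 / 0.26 = 0.01325 m/day = 4.84 m/yr.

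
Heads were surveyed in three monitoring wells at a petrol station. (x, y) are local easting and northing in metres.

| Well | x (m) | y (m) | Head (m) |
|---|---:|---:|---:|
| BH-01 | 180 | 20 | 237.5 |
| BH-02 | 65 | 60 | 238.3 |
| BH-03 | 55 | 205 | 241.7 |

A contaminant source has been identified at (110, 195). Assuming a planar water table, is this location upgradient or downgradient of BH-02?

With h = a·x + b·y + c and BH-01 as origin, the differences give:
  (-115)·a + 40·b = +0.8
  (-125)·a + 185·b = +4.2
Eliminate b (×185 and ×40, subtract): -16275·a = -20.00 → a = ∂h/∂x = +0.001229
Back-substitute: b = ∂h/∂y = +0.02353.
Head at (110, 195) = 237.5 + (+0.001229)·(-70) + (+0.02353)·(175) = 241.53 m.
That is higher than the 238.3 m at BH-02, so the point is upgradient.

upgradient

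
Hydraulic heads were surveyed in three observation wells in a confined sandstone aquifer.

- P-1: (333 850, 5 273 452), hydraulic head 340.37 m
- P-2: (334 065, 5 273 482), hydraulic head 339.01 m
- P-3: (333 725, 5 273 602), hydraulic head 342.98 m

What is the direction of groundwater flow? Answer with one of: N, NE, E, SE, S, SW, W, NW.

With h = a·x + b·y + c and P-1 as origin, the differences give:
  215·a + 30·b = -1.36
  (-125)·a + 150·b = +2.61
Eliminate b (×150 and ×30, subtract): 36000·a = -282.300 → a = ∂h/∂x = -0.007842
Back-substitute: b = ∂h/∂y = +0.01087.
Flow = −∇h = (+0.007842 east, -0.01087 north), which points southeast.

SE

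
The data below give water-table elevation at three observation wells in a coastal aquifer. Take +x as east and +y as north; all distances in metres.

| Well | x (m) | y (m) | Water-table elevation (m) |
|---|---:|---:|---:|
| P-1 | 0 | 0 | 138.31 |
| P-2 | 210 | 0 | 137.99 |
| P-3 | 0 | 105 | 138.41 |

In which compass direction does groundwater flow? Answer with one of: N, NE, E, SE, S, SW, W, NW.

SE

∂h/∂x = (137.99 − 138.31) / (210 − 0) = -0.001524
∂h/∂y = (138.41 − 138.31) / (105 − 0) = +0.0009524
Flow = −∇h = (+0.001524 east, -0.0009524 north), which points southeast.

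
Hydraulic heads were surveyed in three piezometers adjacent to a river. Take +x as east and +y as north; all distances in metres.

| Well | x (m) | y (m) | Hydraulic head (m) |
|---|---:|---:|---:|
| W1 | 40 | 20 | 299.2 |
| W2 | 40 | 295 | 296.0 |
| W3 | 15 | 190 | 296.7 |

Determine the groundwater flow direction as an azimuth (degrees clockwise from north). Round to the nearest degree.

299°

With h = a·x + b·y + c and W1 as origin, the differences give:
  0·a + 275·b = -3.2
  (-25)·a + 170·b = -2.5
Eliminate b (×170 and ×275, subtract): 6875·a = 143.50 → a = ∂h/∂x = +0.02087
Back-substitute: b = ∂h/∂y = -0.01164.
Flow direction (−∇h) has components (-0.02087 E, +0.01164 N).
Azimuth = atan2(E, N) = atan2(-0.02087, +0.01164) = 299.1° ≈ 299°.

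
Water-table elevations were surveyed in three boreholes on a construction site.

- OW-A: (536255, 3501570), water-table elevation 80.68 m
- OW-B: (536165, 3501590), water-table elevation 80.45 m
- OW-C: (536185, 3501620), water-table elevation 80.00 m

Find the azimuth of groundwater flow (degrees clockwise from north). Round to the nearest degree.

Differences from OW-A: to OW-B (Δx, Δy, Δh) = (-90, 20, -0.23); to OW-C = (-70, 50, -0.68).
Solve a·Δx + b·Δy = Δh: det = (-90)·50 − (-70)·20 = -3100.
∂h/∂x = [(-0.23)·50 − (-0.68)·20] / -3100 = -0.0006774
∂h/∂y = [(-90)·(-0.68) − (-70)·(-0.23)] / -3100 = -0.01455
Flow direction (−∇h) has components (+0.0006774 E, +0.01455 N).
Azimuth = atan2(E, N) = atan2(+0.0006774, +0.01455) = 2.7° ≈ 003°.

003°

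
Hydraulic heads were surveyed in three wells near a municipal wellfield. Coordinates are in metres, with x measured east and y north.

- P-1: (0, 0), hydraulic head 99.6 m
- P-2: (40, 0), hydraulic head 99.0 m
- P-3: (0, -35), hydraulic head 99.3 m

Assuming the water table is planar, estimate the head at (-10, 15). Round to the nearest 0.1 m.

99.9 m

∂h/∂x = (99.0 − 99.6) / (40 − 0) = -0.01500
∂h/∂y = (99.3 − 99.6) / (-35 − 0) = +0.008571
h(-10, 15) = 99.6 + (-0.01500)·(-10) + (+0.008571)·(15) = 99.6 +0.150 +0.129 = 99.879 m.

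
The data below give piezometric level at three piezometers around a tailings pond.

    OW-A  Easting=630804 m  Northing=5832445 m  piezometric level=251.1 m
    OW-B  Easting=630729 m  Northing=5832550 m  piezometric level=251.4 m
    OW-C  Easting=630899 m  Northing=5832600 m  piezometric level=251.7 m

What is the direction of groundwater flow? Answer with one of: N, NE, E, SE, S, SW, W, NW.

S

Differences from OW-A: to OW-B (Δx, Δy, Δh) = (-75, 105, +0.3); to OW-C = (95, 155, +0.6).
Determinant of the coordinate differences = (-75)·155 − 95·105 = -21600.
∂h/∂x = [(+0.3)·155 − (+0.6)·105] / -21600 = +0.0007639
∂h/∂y = [(-75)·(+0.6) − 95·(+0.3)] / -21600 = +0.003403
Flow = −∇h = (-0.0007639 east, -0.003403 north), which points south.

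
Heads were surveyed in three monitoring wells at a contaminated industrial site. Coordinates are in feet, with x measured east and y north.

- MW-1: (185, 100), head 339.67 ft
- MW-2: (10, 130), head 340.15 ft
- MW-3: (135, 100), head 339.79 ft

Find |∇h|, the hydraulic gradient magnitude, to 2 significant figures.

With h = a·x + b·y + c and MW-1 as origin, the differences give:
  (-175)·a + 30·b = +0.48
  (-50)·a + 0·b = +0.12
Eliminate b (×0 and ×30, subtract): 1500·a = -3.600 → a = ∂h/∂x = -0.002400
Back-substitute: b = ∂h/∂y = +0.002000.
|∇h| = √(-0.002400² + 0.002000²) = 0.003124

0.0031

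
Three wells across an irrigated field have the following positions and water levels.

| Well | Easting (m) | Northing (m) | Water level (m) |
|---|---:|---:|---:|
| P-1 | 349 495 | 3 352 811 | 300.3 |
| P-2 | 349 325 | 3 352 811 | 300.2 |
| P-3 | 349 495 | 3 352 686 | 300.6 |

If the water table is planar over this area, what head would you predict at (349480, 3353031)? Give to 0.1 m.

∂h/∂x = (300.2 − 300.3) / (349325 − 349495) = +0.0005882
∂h/∂y = (300.6 − 300.3) / (3352686 − 3352811) = -0.002400
h(349480, 3353031) = 300.3 + (+0.0005882)·(-15) + (-0.002400)·(220) = 300.3 -0.009 -0.528 = 299.763 m.

299.8 m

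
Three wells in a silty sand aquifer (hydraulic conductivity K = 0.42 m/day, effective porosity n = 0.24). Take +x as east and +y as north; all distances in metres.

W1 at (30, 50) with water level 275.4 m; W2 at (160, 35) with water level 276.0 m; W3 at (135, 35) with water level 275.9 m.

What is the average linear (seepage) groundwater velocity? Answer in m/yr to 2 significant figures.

Taking W1 as reference: W2−W1 = (130, -15, +0.6); W3−W1 = (105, -15, +0.5).
Solve a·Δx + b·Δy = Δh: det = 130·(-15) − 105·(-15) = -375.
∂h/∂x = [(+0.6)·(-15) − (+0.5)·(-15)] / -375 = +0.004000
∂h/∂y = [130·(+0.5) − 105·(+0.6)] / -375 = -0.005333
|∇h| = √(0.004000² + -0.005333²) = 0.006666
Seepage velocity v = K·i/n = 0.42 × 0.006666 / 0.24 = 0.01167 m/day = 4.262 m/yr.

4.3 m/yr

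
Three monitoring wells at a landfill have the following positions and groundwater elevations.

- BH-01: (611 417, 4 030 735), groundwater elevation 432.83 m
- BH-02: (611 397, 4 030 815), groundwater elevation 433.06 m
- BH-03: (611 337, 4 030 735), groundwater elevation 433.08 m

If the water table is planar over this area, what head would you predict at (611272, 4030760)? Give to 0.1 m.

433.3 m

With h = a·x + b·y + c and BH-01 as origin, the differences give:
  (-20)·a + 80·b = +0.23
  (-80)·a + 0·b = +0.25
Eliminate b (×0 and ×80, subtract): 6400·a = -20.000 → a = ∂h/∂x = -0.003125
Back-substitute: b = ∂h/∂y = +0.002094.
h(611272, 4030760) = 432.83 + (-0.003125)·(-145) + (+0.002094)·(25) = 432.83 +0.453 +0.052 = 433.335 m.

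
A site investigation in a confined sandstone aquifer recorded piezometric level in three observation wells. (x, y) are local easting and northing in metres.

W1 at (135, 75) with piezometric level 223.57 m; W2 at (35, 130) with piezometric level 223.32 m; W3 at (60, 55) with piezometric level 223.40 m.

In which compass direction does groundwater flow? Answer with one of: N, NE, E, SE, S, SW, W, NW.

W

Differences from W1: to W2 (Δx, Δy, Δh) = (-100, 55, -0.25); to W3 = (-75, -20, -0.17).
Solve a·Δx + b·Δy = Δh: det = (-100)·(-20) − (-75)·55 = 6125.
∂h/∂x = [(-0.25)·(-20) − (-0.17)·55] / 6125 = +0.002343
∂h/∂y = [(-100)·(-0.17) − (-75)·(-0.25)] / 6125 = -0.0002857
Flow = −∇h = (-0.002343 east, +0.0002857 north), which points west.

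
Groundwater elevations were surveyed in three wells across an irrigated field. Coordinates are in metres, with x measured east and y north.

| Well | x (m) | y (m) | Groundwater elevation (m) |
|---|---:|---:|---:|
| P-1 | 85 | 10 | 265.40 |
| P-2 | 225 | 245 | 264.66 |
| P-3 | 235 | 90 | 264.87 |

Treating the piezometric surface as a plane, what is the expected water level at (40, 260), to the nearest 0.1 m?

Three-point gradient (reference P-1): Δ to P-2 = (140, 235, -0.74), Δ to P-3 = (150, 80, -0.53).
∂h/∂x = -0.002717, ∂h/∂y = -0.001530 (det = -24050).
h(40, 260) = 265.40 + (-0.002717)·(-45) + (-0.001530)·(250) = 265.40 +0.122 -0.383 = 265.140 m.

265.1 m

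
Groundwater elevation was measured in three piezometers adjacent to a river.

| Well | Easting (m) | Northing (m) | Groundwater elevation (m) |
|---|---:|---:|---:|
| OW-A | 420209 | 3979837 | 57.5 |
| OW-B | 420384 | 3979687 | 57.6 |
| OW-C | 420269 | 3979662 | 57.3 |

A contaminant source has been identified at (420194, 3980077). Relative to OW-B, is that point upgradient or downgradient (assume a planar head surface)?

upgradient

Differences from OW-A: to OW-B (Δx, Δy, Δh) = (175, -150, +0.1); to OW-C = (60, -175, -0.2).
Solve a·Δx + b·Δy = Δh: det = 175·(-175) − 60·(-150) = -21625.
∂h/∂x = [(+0.1)·(-175) − (-0.2)·(-150)] / -21625 = +0.002197
∂h/∂y = [175·(-0.2) − 60·(+0.1)] / -21625 = +0.001896
Head at (420194, 3980077) = 57.5 + (+0.002197)·(-15) + (+0.001896)·(240) = 57.92 m.
That is higher than the 57.6 m at OW-B, so the point is upgradient.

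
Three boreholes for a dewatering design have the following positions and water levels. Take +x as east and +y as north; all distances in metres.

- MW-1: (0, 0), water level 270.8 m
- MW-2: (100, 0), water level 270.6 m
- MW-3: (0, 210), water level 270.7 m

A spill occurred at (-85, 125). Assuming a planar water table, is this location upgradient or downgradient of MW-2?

∂h/∂x = (270.6 − 270.8) / (100 − 0) = -0.002000
∂h/∂y = (270.7 − 270.8) / (210 − 0) = -0.0004762
Head at (-85, 125) = 270.8 + (-0.002000)·(-85) + (-0.0004762)·(125) = 270.91 m.
That is higher than the 270.6 m at MW-2, so the point is upgradient.

upgradient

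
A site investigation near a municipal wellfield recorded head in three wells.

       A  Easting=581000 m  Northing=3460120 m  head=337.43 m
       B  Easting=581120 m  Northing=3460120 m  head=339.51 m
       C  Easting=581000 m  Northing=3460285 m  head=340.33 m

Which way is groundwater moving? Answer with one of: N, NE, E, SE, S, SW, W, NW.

∂h/∂x = (339.51 − 337.43) / (581120 − 581000) = +0.01733
∂h/∂y = (340.33 − 337.43) / (3460285 − 3460120) = +0.01758
Flow = −∇h = (-0.01733 east, -0.01758 north), which points southwest.

SW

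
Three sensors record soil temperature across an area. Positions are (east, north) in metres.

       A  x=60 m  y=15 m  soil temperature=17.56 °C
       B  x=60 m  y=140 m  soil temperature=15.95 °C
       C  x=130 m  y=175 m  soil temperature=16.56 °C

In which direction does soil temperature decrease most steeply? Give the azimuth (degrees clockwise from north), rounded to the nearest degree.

310°

Differences from A: to B (Δx, Δy, Δh) = (0, 125, -1.61); to C = (70, 160, -1.00).
Determinant of the coordinate differences = 0·160 − 70·125 = -8750.
∂T/∂x = [(-1.61)·160 − (-1.00)·125] / -8750 = +0.01515
∂T/∂y = [0·(-1.00) − 70·(-1.61)] / -8750 = -0.01288
Steepest decrease is along −∇f: components (-0.01515 E, +0.01288 N).
Azimuth = atan2(-0.01515, +0.01288) = 310.4° ≈ 310°.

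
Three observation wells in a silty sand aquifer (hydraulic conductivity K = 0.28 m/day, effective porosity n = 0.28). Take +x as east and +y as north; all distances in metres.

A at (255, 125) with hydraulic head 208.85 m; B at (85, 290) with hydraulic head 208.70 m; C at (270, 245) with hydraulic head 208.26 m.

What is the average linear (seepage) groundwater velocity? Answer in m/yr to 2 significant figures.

2.1 m/yr

With h = a·x + b·y + c and A as origin, the differences give:
  (-170)·a + 165·b = -0.15
  15·a + 120·b = -0.59
Eliminate b (×120 and ×165, subtract): -22875·a = 79.350 → a = ∂h/∂x = -0.003469
Back-substitute: b = ∂h/∂y = -0.004483.
|∇h| = √(-0.003469² + -0.004483²) = 0.005668
Seepage velocity v = K·i/n = 0.28 × 0.005668 / 0.28 = 0.005668 m/day = 2.07 m/yr.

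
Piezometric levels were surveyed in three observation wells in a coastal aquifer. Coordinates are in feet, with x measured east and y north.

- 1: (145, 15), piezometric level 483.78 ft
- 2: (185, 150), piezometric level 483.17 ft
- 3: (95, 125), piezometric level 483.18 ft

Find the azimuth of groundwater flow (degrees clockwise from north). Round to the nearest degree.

346°

Taking 1 as reference: 2−1 = (40, 135, -0.61); 3−1 = (-50, 110, -0.60).
Determinant of the coordinate differences = 40·110 − (-50)·135 = 11150.
∂h/∂x = [(-0.61)·110 − (-0.60)·135] / 11150 = +0.001247
∂h/∂y = [40·(-0.60) − (-50)·(-0.61)] / 11150 = -0.004888
Flow direction (−∇h) has components (-0.001247 E, +0.004888 N).
Azimuth = atan2(E, N) = atan2(-0.001247, +0.004888) = 345.7° ≈ 346°.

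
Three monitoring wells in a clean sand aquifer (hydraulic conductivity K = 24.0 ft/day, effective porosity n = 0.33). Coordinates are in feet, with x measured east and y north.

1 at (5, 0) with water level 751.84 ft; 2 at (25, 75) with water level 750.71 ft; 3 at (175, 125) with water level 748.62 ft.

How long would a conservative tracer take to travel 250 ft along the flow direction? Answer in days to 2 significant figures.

220 days

Differences from 1: to 2 (Δx, Δy, Δh) = (20, 75, -1.13); to 3 = (170, 125, -3.22).
Determinant of the coordinate differences = 20·125 − 170·75 = -10250.
∂h/∂x = [(-1.13)·125 − (-3.22)·75] / -10250 = -0.009780
∂h/∂y = [20·(-3.22) − 170·(-1.13)] / -10250 = -0.01246
|∇h| = √(-0.009780² + -0.01246²) = 0.01584
Seepage velocity v = K·i/n = 24.0 × 0.01584 / 0.33 = 1.152 ft/day.
t = 250 / 1.152 = 217 days.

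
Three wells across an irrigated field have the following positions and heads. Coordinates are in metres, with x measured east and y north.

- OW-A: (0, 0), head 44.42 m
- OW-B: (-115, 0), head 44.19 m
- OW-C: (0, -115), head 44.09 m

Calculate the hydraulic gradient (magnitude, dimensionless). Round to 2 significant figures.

∂h/∂x = (44.19 − 44.42) / (-115 − 0) = +0.002000
∂h/∂y = (44.09 − 44.42) / (-115 − 0) = +0.002870
|∇h| = √(0.002000² + 0.002870²) = 0.003498

0.0035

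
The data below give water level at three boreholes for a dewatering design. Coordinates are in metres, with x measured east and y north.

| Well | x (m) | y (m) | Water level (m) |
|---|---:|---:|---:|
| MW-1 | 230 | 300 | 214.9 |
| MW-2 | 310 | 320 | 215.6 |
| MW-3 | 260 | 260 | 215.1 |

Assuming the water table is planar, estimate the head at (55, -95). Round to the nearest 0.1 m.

212.9 m

With h = a·x + b·y + c and MW-1 as origin, the differences give:
  80·a + 20·b = +0.7
  30·a + (-40)·b = +0.2
Eliminate b (×(-40) and ×20, subtract): -3800·a = -32.00 → a = ∂h/∂x = +0.008421
Back-substitute: b = ∂h/∂y = +0.001316.
h(55, -95) = 214.9 + (+0.008421)·(-175) + (+0.001316)·(-395) = 214.9 -1.474 -0.520 = 212.907 m.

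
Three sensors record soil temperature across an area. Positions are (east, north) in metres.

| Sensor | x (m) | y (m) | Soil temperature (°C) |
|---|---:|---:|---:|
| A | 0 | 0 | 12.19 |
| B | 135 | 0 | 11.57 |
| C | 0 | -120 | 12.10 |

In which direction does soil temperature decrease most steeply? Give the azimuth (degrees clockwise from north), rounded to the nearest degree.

099°

∂T/∂x = (11.57 − 12.19) / (135 − 0) = -0.004593
∂T/∂y = (12.10 − 12.19) / (-120 − 0) = +0.0007500
Steepest decrease is along −∇f: components (+0.004593 E, -0.0007500 N).
Azimuth = atan2(+0.004593, -0.0007500) = 99.3° ≈ 099°.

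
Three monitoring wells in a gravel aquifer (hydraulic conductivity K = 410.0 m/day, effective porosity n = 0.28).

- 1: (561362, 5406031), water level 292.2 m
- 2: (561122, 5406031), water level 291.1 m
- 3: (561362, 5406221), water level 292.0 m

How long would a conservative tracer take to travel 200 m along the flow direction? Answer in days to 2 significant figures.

∂h/∂x = (291.1 − 292.2) / (561122 − 561362) = +0.004583
∂h/∂y = (292.0 − 292.2) / (5406221 − 5406031) = -0.001053
|∇h| = √(0.004583² + -0.001053²) = 0.004702
Seepage velocity v = K·i/n = 410.0 × 0.004702 / 0.28 = 6.885 m/day.
t = 200 / 6.885 = 29.05 days.

29 days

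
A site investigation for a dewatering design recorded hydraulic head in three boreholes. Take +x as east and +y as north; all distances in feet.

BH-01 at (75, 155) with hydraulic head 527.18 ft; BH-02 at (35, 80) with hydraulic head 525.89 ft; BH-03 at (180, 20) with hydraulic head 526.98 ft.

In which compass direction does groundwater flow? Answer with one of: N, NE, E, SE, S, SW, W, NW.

Differences from BH-01: to BH-02 (Δx, Δy, Δh) = (-40, -75, -1.29); to BH-03 = (105, -135, -0.20).
Determinant of the coordinate differences = (-40)·(-135) − 105·(-75) = 13275.
∂h/∂x = [(-1.29)·(-135) − (-0.20)·(-75)] / 13275 = +0.01199
∂h/∂y = [(-40)·(-0.20) − 105·(-1.29)] / 13275 = +0.01081
Flow = −∇h = (-0.01199 east, -0.01081 north), which points southwest.

SW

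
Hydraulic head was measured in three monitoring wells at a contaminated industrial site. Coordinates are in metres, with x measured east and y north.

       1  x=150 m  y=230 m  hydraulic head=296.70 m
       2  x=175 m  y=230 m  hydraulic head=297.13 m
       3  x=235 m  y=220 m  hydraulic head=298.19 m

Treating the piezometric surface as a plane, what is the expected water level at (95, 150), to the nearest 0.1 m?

Differences from 1: to 2 (Δx, Δy, Δh) = (25, 0, +0.43); to 3 = (85, -10, +1.49).
Solve a·Δx + b·Δy = Δh: det = 25·(-10) − 85·0 = -250.
∂h/∂x = [(+0.43)·(-10) − (+1.49)·0] / -250 = +0.01720
∂h/∂y = [25·(+1.49) − 85·(+0.43)] / -250 = -0.002800
h(95, 150) = 296.70 + (+0.01720)·(-55) + (-0.002800)·(-80) = 296.70 -0.946 +0.224 = 295.978 m.

296.0 m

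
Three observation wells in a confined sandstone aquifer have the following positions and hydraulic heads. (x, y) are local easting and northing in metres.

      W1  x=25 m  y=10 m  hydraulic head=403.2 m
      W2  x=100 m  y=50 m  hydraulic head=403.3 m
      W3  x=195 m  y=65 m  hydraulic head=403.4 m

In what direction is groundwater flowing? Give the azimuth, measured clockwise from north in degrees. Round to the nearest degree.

231°

Three-point gradient (reference W1): Δ to W2 = (75, 40, +0.1), Δ to W3 = (170, 55, +0.2).
∂h/∂x = +0.0009346, ∂h/∂y = +0.0007477 (det = -2675).
Flow direction (−∇h) has components (-0.0009346 E, -0.0007477 N).
Azimuth = atan2(E, N) = atan2(-0.0009346, -0.0007477) = 231.3° ≈ 231°.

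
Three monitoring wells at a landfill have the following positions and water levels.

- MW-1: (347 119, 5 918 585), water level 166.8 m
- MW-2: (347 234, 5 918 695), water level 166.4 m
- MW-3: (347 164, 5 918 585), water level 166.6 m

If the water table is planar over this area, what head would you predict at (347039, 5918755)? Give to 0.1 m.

167.3 m

Three-point gradient (reference MW-1): Δ to MW-2 = (115, 110, -0.4), Δ to MW-3 = (45, 0, -0.2).
∂h/∂x = -0.004444, ∂h/∂y = +0.001010 (det = -4950).
h(347039, 5918755) = 166.8 + (-0.004444)·(-80) + (+0.001010)·(170) = 166.8 +0.356 +0.172 = 167.327 m.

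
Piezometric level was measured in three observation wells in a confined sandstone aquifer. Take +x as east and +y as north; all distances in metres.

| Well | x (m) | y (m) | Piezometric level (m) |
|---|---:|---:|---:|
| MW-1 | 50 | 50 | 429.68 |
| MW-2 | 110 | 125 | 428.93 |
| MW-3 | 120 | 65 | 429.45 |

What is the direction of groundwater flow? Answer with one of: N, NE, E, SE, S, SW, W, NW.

N

With h = a·x + b·y + c and MW-1 as origin, the differences give:
  60·a + 75·b = -0.75
  70·a + 15·b = -0.23
Eliminate b (×15 and ×75, subtract): -4350·a = 6.000 → a = ∂h/∂x = -0.001379
Back-substitute: b = ∂h/∂y = -0.008897.
Flow = −∇h = (+0.001379 east, +0.008897 north), which points north.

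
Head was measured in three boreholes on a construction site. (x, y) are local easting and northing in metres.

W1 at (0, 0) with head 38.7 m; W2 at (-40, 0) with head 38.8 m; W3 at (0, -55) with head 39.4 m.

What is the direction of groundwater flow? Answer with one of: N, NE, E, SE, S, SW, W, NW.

∂h/∂x = (38.8 − 38.7) / (-40 − 0) = -0.002500
∂h/∂y = (39.4 − 38.7) / (-55 − 0) = -0.01273
Flow = −∇h = (+0.002500 east, +0.01273 north), which points north.

N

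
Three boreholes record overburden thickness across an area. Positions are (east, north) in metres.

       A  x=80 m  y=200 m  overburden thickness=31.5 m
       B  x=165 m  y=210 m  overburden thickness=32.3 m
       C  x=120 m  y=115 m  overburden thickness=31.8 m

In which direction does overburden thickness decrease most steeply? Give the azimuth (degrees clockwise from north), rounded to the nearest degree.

With d = a·x + b·y + c and A as origin, the differences give:
  85·a + 10·b = +0.8
  40·a + (-85)·b = +0.3
Eliminate b (×(-85) and ×10, subtract): -7625·a = -71.00 → a = ∂d/∂x = +0.009311
Back-substitute: b = ∂d/∂y = +0.0008525.
Steepest decrease is along −∇f: components (-0.009311 E, -0.0008525 N).
Azimuth = atan2(-0.009311, -0.0008525) = 264.8° ≈ 265°.

265°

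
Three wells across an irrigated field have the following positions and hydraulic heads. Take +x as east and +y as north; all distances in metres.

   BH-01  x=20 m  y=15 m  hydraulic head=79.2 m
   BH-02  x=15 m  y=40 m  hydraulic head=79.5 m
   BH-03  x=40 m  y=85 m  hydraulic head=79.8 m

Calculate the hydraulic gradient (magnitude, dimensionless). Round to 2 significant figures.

Taking BH-01 as reference: BH-02−BH-01 = (-5, 25, +0.3); BH-03−BH-01 = (20, 70, +0.6).
Determinant of the coordinate differences = (-5)·70 − 20·25 = -850.
∂h/∂x = [(+0.3)·70 − (+0.6)·25] / -850 = -0.007059
∂h/∂y = [(-5)·(+0.6) − 20·(+0.3)] / -850 = +0.01059
|∇h| = √(-0.007059² + 0.01059²) = 0.01273

0.013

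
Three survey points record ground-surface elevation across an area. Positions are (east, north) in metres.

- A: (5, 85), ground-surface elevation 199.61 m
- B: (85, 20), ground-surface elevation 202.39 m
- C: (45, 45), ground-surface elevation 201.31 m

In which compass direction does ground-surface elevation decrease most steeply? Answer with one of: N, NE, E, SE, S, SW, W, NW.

N

Three-point gradient (reference A): Δ to B = (80, -65, +2.78), Δ to C = (40, -40, +1.70).
∂z/∂x = +0.001167, ∂z/∂y = -0.04133 (det = -600).
Steepest decrease is along −∇f = (-0.001167 E, +0.04133 N) → north.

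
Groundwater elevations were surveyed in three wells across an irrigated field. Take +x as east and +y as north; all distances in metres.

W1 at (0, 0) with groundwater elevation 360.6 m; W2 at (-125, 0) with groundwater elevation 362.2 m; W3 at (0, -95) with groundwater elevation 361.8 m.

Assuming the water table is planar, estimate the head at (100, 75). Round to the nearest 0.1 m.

358.4 m

∂h/∂x = (362.2 − 360.6) / (-125 − 0) = -0.01280
∂h/∂y = (361.8 − 360.6) / (-95 − 0) = -0.01263
h(100, 75) = 360.6 + (-0.01280)·(100) + (-0.01263)·(75) = 360.6 -1.280 -0.947 = 358.373 m.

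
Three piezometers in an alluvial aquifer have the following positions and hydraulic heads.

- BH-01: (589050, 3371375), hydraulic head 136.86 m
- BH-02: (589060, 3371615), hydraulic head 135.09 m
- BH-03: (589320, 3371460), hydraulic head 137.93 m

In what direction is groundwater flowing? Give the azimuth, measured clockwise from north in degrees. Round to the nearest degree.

Three-point gradient (reference BH-01): Δ to BH-02 = (10, 240, -1.77), Δ to BH-03 = (270, 85, +1.07).
∂h/∂x = +0.006368, ∂h/∂y = -0.007640 (det = -63950).
Flow direction (−∇h) has components (-0.006368 E, +0.007640 N).
Azimuth = atan2(E, N) = atan2(-0.006368, +0.007640) = 320.2° ≈ 320°.

320°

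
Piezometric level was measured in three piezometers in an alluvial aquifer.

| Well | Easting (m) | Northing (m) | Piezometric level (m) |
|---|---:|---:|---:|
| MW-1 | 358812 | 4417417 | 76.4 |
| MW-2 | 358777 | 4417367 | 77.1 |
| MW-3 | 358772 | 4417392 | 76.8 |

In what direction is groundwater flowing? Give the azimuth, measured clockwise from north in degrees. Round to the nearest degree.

Three-point gradient (reference MW-1): Δ to MW-2 = (-35, -50, +0.7), Δ to MW-3 = (-40, -25, +0.4).
∂h/∂x = -0.002222, ∂h/∂y = -0.01244 (det = -1125).
Flow direction (−∇h) has components (+0.002222 E, +0.01244 N).
Azimuth = atan2(E, N) = atan2(+0.002222, +0.01244) = 10.1° ≈ 010°.

010°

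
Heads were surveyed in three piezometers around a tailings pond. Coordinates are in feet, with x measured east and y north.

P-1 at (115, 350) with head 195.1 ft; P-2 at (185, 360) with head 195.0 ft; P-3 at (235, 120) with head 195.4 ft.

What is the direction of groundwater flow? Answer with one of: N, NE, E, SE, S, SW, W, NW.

Three-point gradient (reference P-1): Δ to P-2 = (70, 10, -0.1), Δ to P-3 = (120, -230, +0.3).
∂h/∂x = -0.001156, ∂h/∂y = -0.001908 (det = -17300).
Flow = −∇h = (+0.001156 east, +0.001908 north), which points northeast.

NE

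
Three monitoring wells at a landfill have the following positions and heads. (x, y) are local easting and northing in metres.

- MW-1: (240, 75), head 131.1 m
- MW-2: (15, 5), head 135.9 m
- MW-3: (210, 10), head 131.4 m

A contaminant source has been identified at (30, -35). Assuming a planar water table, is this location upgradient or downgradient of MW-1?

upgradient

Differences from MW-1: to MW-2 (Δx, Δy, Δh) = (-225, -70, +4.8); to MW-3 = (-30, -65, +0.3).
Determinant of the coordinate differences = (-225)·(-65) − (-30)·(-70) = 12525.
∂h/∂x = [(+4.8)·(-65) − (+0.3)·(-70)] / 12525 = -0.02323
∂h/∂y = [(-225)·(+0.3) − (-30)·(+4.8)] / 12525 = +0.006108
Head at (30, -35) = 131.1 + (-0.02323)·(-210) + (+0.006108)·(-110) = 135.31 m.
That is higher than the 131.1 m at MW-1, so the point is upgradient.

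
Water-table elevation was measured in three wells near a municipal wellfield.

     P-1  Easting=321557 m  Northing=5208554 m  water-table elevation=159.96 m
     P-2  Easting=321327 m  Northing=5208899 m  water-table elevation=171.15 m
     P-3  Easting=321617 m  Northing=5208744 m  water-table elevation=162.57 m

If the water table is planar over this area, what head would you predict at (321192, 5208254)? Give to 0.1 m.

161.0 m

Taking P-1 as reference: P-2−P-1 = (-230, 345, +11.19); P-3−P-1 = (60, 190, +2.61).
Solve a·Δx + b·Δy = Δh: det = (-230)·190 − 60·345 = -64400.
∂h/∂x = [(+11.19)·190 − (+2.61)·345] / -64400 = -0.01903
∂h/∂y = [(-230)·(+2.61) − 60·(+11.19)] / -64400 = +0.01975
h(321192, 5208254) = 159.96 + (-0.01903)·(-365) + (+0.01975)·(-300) = 159.96 +6.947 -5.924 = 160.983 m.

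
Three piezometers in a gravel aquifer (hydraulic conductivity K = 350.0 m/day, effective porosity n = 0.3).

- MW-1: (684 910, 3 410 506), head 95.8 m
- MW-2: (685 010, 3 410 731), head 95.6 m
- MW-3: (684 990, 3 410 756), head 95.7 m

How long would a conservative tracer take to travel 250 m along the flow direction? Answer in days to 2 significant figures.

53 days

With h = a·x + b·y + c and MW-1 as origin, the differences give:
  100·a + 225·b = -0.2
  80·a + 250·b = -0.1
Eliminate b (×250 and ×225, subtract): 7000·a = -27.50 → a = ∂h/∂x = -0.003929
Back-substitute: b = ∂h/∂y = +0.0008571.
|∇h| = √(-0.003929² + 0.0008571²) = 0.004021
Seepage velocity v = K·i/n = 350.0 × 0.004021 / 0.3 = 4.691 m/day.
t = 250 / 4.691 = 53.29 days.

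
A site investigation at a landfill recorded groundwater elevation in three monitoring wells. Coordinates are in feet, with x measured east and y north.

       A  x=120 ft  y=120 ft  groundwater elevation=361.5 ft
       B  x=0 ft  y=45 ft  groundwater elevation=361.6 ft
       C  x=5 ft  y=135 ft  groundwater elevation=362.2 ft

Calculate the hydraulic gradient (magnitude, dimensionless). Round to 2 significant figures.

Taking A as reference: B−A = (-120, -75, +0.1); C−A = (-115, 15, +0.7).
Solve a·Δx + b·Δy = Δh: det = (-120)·15 − (-115)·(-75) = -10425.
∂h/∂x = [(+0.1)·15 − (+0.7)·(-75)] / -10425 = -0.005180
∂h/∂y = [(-120)·(+0.7) − (-115)·(+0.1)] / -10425 = +0.006954
|∇h| = √(-0.005180² + 0.006954²) = 0.008671

0.0087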